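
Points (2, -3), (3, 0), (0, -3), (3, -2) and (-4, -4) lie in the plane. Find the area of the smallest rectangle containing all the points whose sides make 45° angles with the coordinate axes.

In coordinates u = x + y, v = x − y the rectangle is axis-aligned; the map (x,y)→(u,v) scales areas by 2.
u-values: -1, 3, -3, 1, -8; range = 3 − (-8) = 11.
v-values: 5, 3, 3, 5, 0; range = 5 − 0 = 5.
Area = (11 × 5) / 2 = 27.5.

27.5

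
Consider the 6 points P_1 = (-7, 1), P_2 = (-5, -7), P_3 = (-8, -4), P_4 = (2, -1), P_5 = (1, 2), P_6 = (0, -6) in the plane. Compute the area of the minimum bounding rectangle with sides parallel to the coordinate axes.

x ranges over [-8, 2], width 10.
y ranges over [-7, 2], height 9.
Area = 10 × 9 = 90.

90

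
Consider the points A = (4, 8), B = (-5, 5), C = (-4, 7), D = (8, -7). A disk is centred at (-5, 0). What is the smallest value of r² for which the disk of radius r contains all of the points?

218

The required radius is the distance from (-5, 0) to the farthest point.
Squared distances: 145, 25, 50, 218.
Maximum is 218, attained at D.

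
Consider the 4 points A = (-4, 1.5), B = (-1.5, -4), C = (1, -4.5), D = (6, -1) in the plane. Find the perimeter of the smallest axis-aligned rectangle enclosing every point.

Width = max x − min x = 6 − (-4) = 10.
Height = max y − min y = 1.5 − (-4.5) = 6.
Perimeter = 2(10 + 6) = 32.

32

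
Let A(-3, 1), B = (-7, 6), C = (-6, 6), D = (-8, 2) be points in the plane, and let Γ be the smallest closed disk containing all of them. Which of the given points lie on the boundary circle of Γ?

By Welzl's lemma the MEC is supported by two points (diametrically opposite) or three points (on a circumcircle).
The minimum enclosing circle is determined by three boundary points: A, B, D.
Their circumcentre is (-215/42, 143/42) with r² = 9061/882.
The farthest remaining point C is at distance² 6625/882 ≤ 9061/882.
The points at distance exactly r from the centre are A, B, D — 3 points.

A, B, D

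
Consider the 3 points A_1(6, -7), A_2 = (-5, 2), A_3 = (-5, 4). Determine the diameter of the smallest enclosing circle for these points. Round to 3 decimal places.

15.556

Side lengths²: A_1A_2² = 202, A_1A_3² = 242, A_2A_3² = 4.
Since A_1A_3² = 242 ≥ 202 + 4 = 206, the angle opposite A_1A_3 is not acute, so the smallest enclosing circle has A_1A_3 as diameter.
Centre = midpoint of A_1A_3 = (0.5, -1.5), r² = 242/4 = 60.5.
Diameter = 2r = 2√(60.5) ≈ 15.556.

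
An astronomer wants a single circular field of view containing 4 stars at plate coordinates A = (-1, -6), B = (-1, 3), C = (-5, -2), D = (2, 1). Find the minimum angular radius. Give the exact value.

The farthest pair is A–B with squared distance 81. The circle on this segment as diameter has centre (-1, -1.5) and r² = 81/4 = 20.25.
Check C: distance² to centre = 16.25 ≤ 20.25, so it lies inside.
All remaining points lie in this disk, and no smaller disk contains both endpoints, so this is the minimum enclosing circle.
r = √(20.25) = 4.5.

4.5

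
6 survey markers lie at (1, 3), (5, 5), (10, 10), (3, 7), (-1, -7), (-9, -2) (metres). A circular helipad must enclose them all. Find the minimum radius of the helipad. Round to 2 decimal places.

The minimum enclosing circle of a finite set is fixed by two of the points (as a diameter) or three (as a circumcircle).
The farthest pair is (10, 10)–(-9, -2) with squared distance 505. The circle on this segment as diameter has centre (0.5, 4) and r² = 505/4 = 126.25.
Check (1, 3): distance² to centre = 1.25 ≤ 126.25, so it lies inside.
All remaining points lie in this disk, and no smaller disk contains both endpoints, so this is the minimum enclosing circle.
r = √(126.25) ≈ 11.24.

11.24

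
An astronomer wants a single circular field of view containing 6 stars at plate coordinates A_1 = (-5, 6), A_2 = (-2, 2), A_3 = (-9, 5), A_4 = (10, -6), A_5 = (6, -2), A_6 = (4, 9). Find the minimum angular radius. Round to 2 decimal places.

The farthest pair is A_3–A_4 with squared distance 482. The circle on this segment as diameter has centre (0.5, -0.5) and r² = 482/4 = 120.5.
Check A_1: distance² to centre = 72.5 ≤ 120.5, so it lies inside.
All remaining points lie in this disk, and no smaller disk contains both endpoints, so this is the minimum enclosing circle.
r = √(120.5) ≈ 10.98.

10.98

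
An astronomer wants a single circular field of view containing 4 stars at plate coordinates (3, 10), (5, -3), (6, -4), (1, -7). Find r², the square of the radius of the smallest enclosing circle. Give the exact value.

The farthest pair is (3, 10)–(1, -7) with squared distance 293. The circle on this segment as diameter has centre (2, 1.5) and r² = 293/4 = 73.25.
Check (5, -3): distance² to centre = 29.25 ≤ 73.25, so it lies inside.
All remaining points lie in this disk, and no smaller disk contains both endpoints, so this is the minimum enclosing circle.

73.25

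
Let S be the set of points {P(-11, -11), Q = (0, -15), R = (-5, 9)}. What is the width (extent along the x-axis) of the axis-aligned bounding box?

max x = 0, min x = -11, so width = 11.

11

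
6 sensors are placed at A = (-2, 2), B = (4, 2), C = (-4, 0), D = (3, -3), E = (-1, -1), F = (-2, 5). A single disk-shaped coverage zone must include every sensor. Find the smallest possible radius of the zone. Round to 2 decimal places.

The farthest pair is D–F with squared distance 89. The circle on this segment as diameter has centre (0.5, 1) and r² = 89/4 = 22.25.
Check A: distance² to centre = 7.25 ≤ 22.25, so it lies inside.
All remaining points lie in this disk, and no smaller disk contains both endpoints, so this is the minimum enclosing circle.
r = √(22.25) ≈ 4.72.

4.72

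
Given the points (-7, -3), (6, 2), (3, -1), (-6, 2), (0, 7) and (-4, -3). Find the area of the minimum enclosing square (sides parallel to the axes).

169

The bounding box has width 13 and height 10.
An axis-aligned square enclosing the set must have side ≥ max(width, height).
So the minimum side is max(13, 10) = 13.
Area = 13² = 169.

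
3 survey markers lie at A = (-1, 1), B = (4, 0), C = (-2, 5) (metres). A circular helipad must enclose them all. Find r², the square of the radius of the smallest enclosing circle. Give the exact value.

Side lengths²: AB² = 26, AC² = 17, BC² = 61.
Since BC² = 61 ≥ 26 + 17 = 43, the angle opposite BC is not acute, so the smallest enclosing circle has BC as diameter.
Centre = midpoint of BC = (1, 2.5), r² = 61/4 = 15.25.

15.25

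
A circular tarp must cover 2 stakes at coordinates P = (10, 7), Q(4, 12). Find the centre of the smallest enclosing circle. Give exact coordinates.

The smallest circle enclosing two points has them as diameter endpoints.
Centre = midpoint = (7, 9.5); r² = |PQ|²/4 = 61/4 = 15.25.
Centre = (7, 9.5).

(7, 9.5)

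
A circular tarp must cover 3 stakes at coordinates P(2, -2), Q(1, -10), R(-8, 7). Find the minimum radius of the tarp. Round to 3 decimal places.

Side lengths²: PQ² = 65, PR² = 181, QR² = 370.
Since QR² = 370 ≥ 181 + 65 = 246, the angle opposite QR is not acute, so the smallest enclosing circle has QR as diameter.
Centre = midpoint of QR = (-3.5, -1.5), r² = 370/4 = 92.5.
r = √(92.5) ≈ 9.618.

9.618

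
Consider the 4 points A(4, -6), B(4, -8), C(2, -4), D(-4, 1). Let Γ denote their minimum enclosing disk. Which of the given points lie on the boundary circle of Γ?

A smallest enclosing disk is always determined by at most three of the input points on its boundary.
The farthest pair is B–D with squared distance 145. The circle on this segment as diameter has centre (0, -3.5) and r² = 145/4 = 36.25.
Check A: distance² to centre = 22.25 ≤ 36.25, so it lies inside.
All remaining points lie in this disk, and no smaller disk contains both endpoints, so this is the minimum enclosing circle.
The points at distance exactly r from the centre are B, D — 2 points.

B, D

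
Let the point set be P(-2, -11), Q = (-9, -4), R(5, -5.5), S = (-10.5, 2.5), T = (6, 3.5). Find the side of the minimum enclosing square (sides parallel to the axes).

The bounding box has width 16.5 and height 14.5.
An axis-aligned square enclosing the set must have side ≥ max(width, height).
So the minimum side is max(16.5, 14.5) = 16.5.

16.5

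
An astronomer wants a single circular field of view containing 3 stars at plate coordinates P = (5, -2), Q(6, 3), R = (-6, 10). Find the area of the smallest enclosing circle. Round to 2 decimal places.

208.13

Side lengths²: PQ² = 26, PR² = 265, QR² = 193.
Since PR² = 265 ≥ 193 + 26 = 219, the angle opposite PR is not acute, so the smallest enclosing circle has PR as diameter.
Centre = midpoint of PR = (-0.5, 4), r² = 265/4 = 66.25.
Area = π·r² = π·66.25 ≈ 208.13.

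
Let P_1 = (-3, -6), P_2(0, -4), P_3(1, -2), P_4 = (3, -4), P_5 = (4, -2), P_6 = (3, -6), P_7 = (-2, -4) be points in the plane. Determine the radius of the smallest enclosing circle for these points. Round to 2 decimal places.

4.03

By Welzl's lemma the MEC is supported by two points (diametrically opposite) or three points (on a circumcircle).
The farthest pair is P_1–P_5 with squared distance 65. The circle on this segment as diameter has centre (0.5, -4) and r² = 65/4 = 16.25.
Check P_2: distance² to centre = 0.25 ≤ 16.25, so it lies inside.
All remaining points lie in this disk, and no smaller disk contains both endpoints, so this is the minimum enclosing circle.
r = √(16.25) ≈ 4.03.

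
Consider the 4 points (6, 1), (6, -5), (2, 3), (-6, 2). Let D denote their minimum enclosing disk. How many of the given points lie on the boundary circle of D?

A smallest enclosing disk is always determined by at most three of the input points on its boundary.
The farthest pair is (6, -5)–(-6, 2) with squared distance 193. The circle on this segment as diameter has centre (0, -1.5) and r² = 193/4 = 48.25.
Check (6, 1): distance² to centre = 42.25 ≤ 48.25, so it lies inside.
All remaining points lie in this disk, and no smaller disk contains both endpoints, so this is the minimum enclosing circle.
The points at distance exactly r from the centre are (6, -5), (-6, 2) — 2 points.

2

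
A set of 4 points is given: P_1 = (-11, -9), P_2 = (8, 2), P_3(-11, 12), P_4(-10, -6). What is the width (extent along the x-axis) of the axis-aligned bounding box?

19

max x = 8, min x = -11, so width = 19.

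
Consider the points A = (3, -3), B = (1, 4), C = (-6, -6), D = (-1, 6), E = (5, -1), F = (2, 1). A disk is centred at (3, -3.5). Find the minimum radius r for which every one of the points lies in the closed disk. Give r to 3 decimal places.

The required radius is the distance from (3, -3.5) to the farthest point.
Squared distances: 0.25, 60.25, 87.25, 106.25, 10.25, 21.25.
Maximum is 106.25, attained at D.
r = √(106.25) ≈ 10.308.

10.308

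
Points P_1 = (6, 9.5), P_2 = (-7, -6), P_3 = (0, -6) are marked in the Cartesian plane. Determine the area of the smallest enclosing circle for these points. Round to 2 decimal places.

321.42

Side lengths²: P_1P_2² = 409.25, P_1P_3² = 276.25, P_2P_3² = 49.
Since P_1P_2² = 409.25 ≥ 276.25 + 49 = 325.25, the angle opposite P_1P_2 is not acute, so the smallest enclosing circle has P_1P_2 as diameter.
Centre = midpoint of P_1P_2 = (-0.5, 1.75), r² = 409.25/4 = 102.3125.
Area = π·r² = π·102.3125 ≈ 321.42.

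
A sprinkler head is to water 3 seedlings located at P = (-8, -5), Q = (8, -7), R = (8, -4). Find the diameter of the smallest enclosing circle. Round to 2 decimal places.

16.16

Side lengths²: PQ² = 260, PR² = 257, QR² = 9.
Since PQ² = 260 < 257 + 9 = 266, the triangle is acute, so the smallest enclosing circle is the circumcircle.
Circumcentre = (0.0625, -5.5), r² = 65.25390625.
Diameter = 2r = 2√(65.25390625) ≈ 16.16.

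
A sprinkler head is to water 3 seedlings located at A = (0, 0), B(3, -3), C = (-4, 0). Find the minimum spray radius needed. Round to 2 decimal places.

Side lengths²: AB² = 18, AC² = 16, BC² = 58.
Since BC² = 58 ≥ 18 + 16 = 34, the angle opposite BC is not acute, so the smallest enclosing circle has BC as diameter.
Centre = midpoint of BC = (-0.5, -1.5), r² = 58/4 = 14.5.
r = √(14.5) ≈ 3.81.

3.81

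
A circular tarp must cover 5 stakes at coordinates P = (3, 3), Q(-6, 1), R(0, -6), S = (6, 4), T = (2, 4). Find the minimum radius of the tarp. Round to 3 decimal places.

By Welzl's lemma the MEC is supported by two points (diametrically opposite) or three points (on a circumcircle).
The minimum enclosing circle is determined by three boundary points: Q, R, S.
Their circumcentre is (0.5, 0.5) with r² = 42.5.
The farthest remaining point T is at distance² 14.5 ≤ 42.5.
r = √(42.5) ≈ 6.519.

6.519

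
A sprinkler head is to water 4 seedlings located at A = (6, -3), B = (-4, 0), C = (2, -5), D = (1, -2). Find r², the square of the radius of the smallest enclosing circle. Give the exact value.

27.25

The minimum enclosing circle of a finite set is fixed by two of the points (as a diameter) or three (as a circumcircle).
The farthest pair is A–B with squared distance 109. The circle on this segment as diameter has centre (1, -1.5) and r² = 109/4 = 27.25.
Check C: distance² to centre = 13.25 ≤ 27.25, so it lies inside.
All remaining points lie in this disk, and no smaller disk contains both endpoints, so this is the minimum enclosing circle.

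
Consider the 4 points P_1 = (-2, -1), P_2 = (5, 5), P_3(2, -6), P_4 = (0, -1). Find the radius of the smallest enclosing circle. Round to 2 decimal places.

A smallest enclosing disk is always determined by at most three of the input points on its boundary.
The farthest pair is P_2–P_3 with squared distance 130. The circle on this segment as diameter has centre (3.5, -0.5) and r² = 130/4 = 32.5.
Check P_1: distance² to centre = 30.5 ≤ 32.5, so it lies inside.
All remaining points lie in this disk, and no smaller disk contains both endpoints, so this is the minimum enclosing circle.
r = √(32.5) ≈ 5.70.

5.70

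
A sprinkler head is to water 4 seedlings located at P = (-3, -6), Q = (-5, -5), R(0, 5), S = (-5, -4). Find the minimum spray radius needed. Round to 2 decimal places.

5.70

The farthest pair is P–R with squared distance 130. The circle on this segment as diameter has centre (-1.5, -0.5) and r² = 130/4 = 32.5.
Check Q: distance² to centre = 32.5 ≤ 32.5, so it lies inside.
All remaining points lie in this disk, and no smaller disk contains both endpoints, so this is the minimum enclosing circle.
r = √(32.5) ≈ 5.70.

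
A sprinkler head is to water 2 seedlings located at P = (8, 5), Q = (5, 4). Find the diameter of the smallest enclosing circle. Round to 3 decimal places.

The smallest circle enclosing two points has them as diameter endpoints.
Centre = midpoint = (6.5, 4.5); r² = |PQ|²/4 = 10/4 = 2.5.
Diameter = 2r = 2√(2.5) ≈ 3.162.

3.162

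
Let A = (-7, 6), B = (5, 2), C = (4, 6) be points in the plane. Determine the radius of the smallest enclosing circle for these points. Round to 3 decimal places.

6.325

Side lengths²: AB² = 160, AC² = 121, BC² = 17.
Since AB² = 160 ≥ 121 + 17 = 138, the angle opposite AB is not acute, so the smallest enclosing circle has AB as diameter.
Centre = midpoint of AB = (-1, 4), r² = 160/4 = 40.
r = √40 ≈ 6.325.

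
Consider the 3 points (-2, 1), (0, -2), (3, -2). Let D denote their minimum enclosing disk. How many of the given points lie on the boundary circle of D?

2

Call the three points A, B, C in the order given.
Side lengths²: AB² = 13, AC² = 34, BC² = 9.
Since AC² = 34 ≥ 13 + 9 = 22, the angle opposite AC is not acute, so the smallest enclosing circle has AC as diameter.
Centre = midpoint of AC = (0.5, -0.5), r² = 34/4 = 8.5.
The points at distance exactly r from the centre are (-2, 1), (3, -2) — 2 points.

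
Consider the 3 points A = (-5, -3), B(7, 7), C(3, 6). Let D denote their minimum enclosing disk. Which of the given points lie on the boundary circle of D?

A, B

Side lengths²: AB² = 244, AC² = 145, BC² = 17.
Since AB² = 244 ≥ 145 + 17 = 162, the angle opposite AB is not acute, so the smallest enclosing circle has AB as diameter.
Centre = midpoint of AB = (1, 2), r² = 244/4 = 61.
The points at distance exactly r from the centre are A, B — 2 points.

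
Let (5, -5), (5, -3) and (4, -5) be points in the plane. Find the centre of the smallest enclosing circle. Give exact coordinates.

(4.5, -4)

Call the three points A, B, C in the order given.
Side lengths²: AB² = 4, AC² = 1, BC² = 5.
Since BC² = 5 ≥ 4 + 1 = 5, the angle opposite BC is not acute, so the smallest enclosing circle has BC as diameter.
Centre = midpoint of BC = (4.5, -4), r² = 5/4 = 1.25.
Centre = (4.5, -4).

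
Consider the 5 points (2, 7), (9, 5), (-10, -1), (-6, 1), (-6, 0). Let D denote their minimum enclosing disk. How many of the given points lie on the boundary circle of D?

2

By Welzl's lemma the MEC is supported by two points (diametrically opposite) or three points (on a circumcircle).
The farthest pair is (9, 5)–(-10, -1) with squared distance 397. The circle on this segment as diameter has centre (-0.5, 2) and r² = 397/4 = 99.25.
Check (2, 7): distance² to centre = 31.25 ≤ 99.25, so it lies inside.
All remaining points lie in this disk, and no smaller disk contains both endpoints, so this is the minimum enclosing circle.
The points at distance exactly r from the centre are (9, 5), (-10, -1) — 2 points.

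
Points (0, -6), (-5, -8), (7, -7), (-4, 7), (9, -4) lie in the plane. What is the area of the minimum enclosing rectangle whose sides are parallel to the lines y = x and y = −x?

225

In coordinates u = x + y, v = x − y the rectangle is axis-aligned; the map (x,y)→(u,v) scales areas by 2.
u-values: -6, -13, 0, 3, 5; range = 5 − (-13) = 18.
v-values: 6, 3, 14, -11, 13; range = 14 − (-11) = 25.
Area = (18 × 25) / 2 = 225.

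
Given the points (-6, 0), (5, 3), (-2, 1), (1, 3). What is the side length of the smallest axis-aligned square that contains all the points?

11

The bounding box has width 11 and height 3.
An axis-aligned square enclosing the set must have side ≥ max(width, height).
So the minimum side is max(11, 3) = 11.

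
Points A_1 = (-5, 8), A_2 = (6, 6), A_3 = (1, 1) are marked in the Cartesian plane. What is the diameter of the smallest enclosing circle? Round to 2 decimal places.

11.21

Side lengths²: A_1A_2² = 125, A_1A_3² = 85, A_2A_3² = 50.
Since A_1A_2² = 125 < 85 + 50 = 135, the triangle is acute, so the smallest enclosing circle is the circumcircle.
Circumcentre = (11/26, 171/26), r² = 10625/338.
Diameter = 2r = 2√(10625/338) ≈ 11.21.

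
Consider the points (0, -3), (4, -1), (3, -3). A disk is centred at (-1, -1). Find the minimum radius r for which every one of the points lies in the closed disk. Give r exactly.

5

The required radius is the distance from (-1, -1) to the farthest point.
Squared distances: 5, 25, 20.
Maximum is 25, attained at (4, -1).
r = √25 = 5.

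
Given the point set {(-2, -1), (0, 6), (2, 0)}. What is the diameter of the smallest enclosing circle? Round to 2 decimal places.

Call the three points A, B, C in the order given.
Side lengths²: AB² = 53, AC² = 17, BC² = 40.
Since AB² = 53 < 40 + 17 = 57, the triangle is acute, so the smallest enclosing circle is the circumcircle.
Circumcentre = (-19/26, 63/26), r² = 4505/338.
Diameter = 2r = 2√(4505/338) ≈ 7.30.

7.30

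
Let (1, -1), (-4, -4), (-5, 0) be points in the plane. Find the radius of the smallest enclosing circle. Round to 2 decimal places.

3.18

Call the three points A, B, C in the order given.
Side lengths²: AB² = 34, AC² = 37, BC² = 17.
Since AC² = 37 < 34 + 17 = 51, the triangle is acute, so the smallest enclosing circle is the circumcircle.
Circumcentre = (-99/46, -65/46), r² = 10693/1058.
r = √(10693/1058) ≈ 3.18.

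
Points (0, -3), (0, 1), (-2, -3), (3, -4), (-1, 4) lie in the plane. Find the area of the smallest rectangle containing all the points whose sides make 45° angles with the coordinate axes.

In coordinates u = x + y, v = x − y the rectangle is axis-aligned; the map (x,y)→(u,v) scales areas by 2.
u-values: -3, 1, -5, -1, 3; range = 3 − (-5) = 8.
v-values: 3, -1, 1, 7, -5; range = 7 − (-5) = 12.
Area = (8 × 12) / 2 = 48.

48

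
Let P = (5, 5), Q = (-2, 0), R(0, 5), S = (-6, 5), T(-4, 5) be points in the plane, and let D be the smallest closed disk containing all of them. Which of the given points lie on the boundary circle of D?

P, S

The farthest pair is P–S with squared distance 121. The circle on this segment as diameter has centre (-0.5, 5) and r² = 121/4 = 30.25.
Check Q: distance² to centre = 27.25 ≤ 30.25, so it lies inside.
All remaining points lie in this disk, and no smaller disk contains both endpoints, so this is the minimum enclosing circle.
The points at distance exactly r from the centre are P, S — 2 points.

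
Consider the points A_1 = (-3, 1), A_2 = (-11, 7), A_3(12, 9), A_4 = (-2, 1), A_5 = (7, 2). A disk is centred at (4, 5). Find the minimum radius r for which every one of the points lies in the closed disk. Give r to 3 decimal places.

15.133

The required radius is the distance from (4, 5) to the farthest point.
Squared distances: 65, 229, 80, 52, 18.
Maximum is 229, attained at A_2.
r = √229 ≈ 15.133.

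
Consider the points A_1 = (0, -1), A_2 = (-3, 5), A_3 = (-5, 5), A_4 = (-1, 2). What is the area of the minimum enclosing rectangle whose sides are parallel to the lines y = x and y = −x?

16.5

In coordinates u = x + y, v = x − y the rectangle is axis-aligned; the map (x,y)→(u,v) scales areas by 2.
u-values: -1, 2, 0, 1; range = 2 − (-1) = 3.
v-values: 1, -8, -10, -3; range = 1 − (-10) = 11.
Area = (3 × 11) / 2 = 16.5.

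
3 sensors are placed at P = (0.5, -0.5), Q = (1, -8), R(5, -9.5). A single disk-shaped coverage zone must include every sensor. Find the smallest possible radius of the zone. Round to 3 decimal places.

5.031

Side lengths²: PQ² = 56.5, PR² = 101.25, QR² = 18.25.
Since PR² = 101.25 ≥ 56.5 + 18.25 = 74.75, the angle opposite PR is not acute, so the smallest enclosing circle has PR as diameter.
Centre = midpoint of PR = (2.75, -5), r² = 101.25/4 = 25.3125.
r = √(25.3125) ≈ 5.031.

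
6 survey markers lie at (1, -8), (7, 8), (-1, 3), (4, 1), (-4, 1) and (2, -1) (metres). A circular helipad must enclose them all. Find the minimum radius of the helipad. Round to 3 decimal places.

8.544

The minimum enclosing circle of a finite set is fixed by two of the points (as a diameter) or three (as a circumcircle).
The farthest pair is (1, -8)–(7, 8) with squared distance 292. The circle on this segment as diameter has centre (4, 0) and r² = 292/4 = 73.
Check (-1, 3): distance² to centre = 34 ≤ 73, so it lies inside.
All remaining points lie in this disk, and no smaller disk contains both endpoints, so this is the minimum enclosing circle.
r = √73 ≈ 8.544.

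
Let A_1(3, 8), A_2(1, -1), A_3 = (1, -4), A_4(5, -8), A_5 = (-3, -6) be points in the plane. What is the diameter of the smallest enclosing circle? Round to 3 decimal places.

16.333

The minimum enclosing circle is determined by three boundary points: A_1, A_4, A_5.
Their circumcentre is (84/31, -5/31) with r² = 64090/961.
The farthest remaining point A_3 is at distance² 16970/961 ≤ 64090/961.
Diameter = 2r = 2√(64090/961) ≈ 16.333.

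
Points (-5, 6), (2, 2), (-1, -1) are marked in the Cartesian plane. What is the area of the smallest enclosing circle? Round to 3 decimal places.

54.848

Call the three points A, B, C in the order given.
Side lengths²: AB² = 65, AC² = 65, BC² = 18.
Since AC² = 65 < 65 + 18 = 83, the triangle is acute, so the smallest enclosing circle is the circumcircle.
Circumcentre = (-45/22, 67/22), r² = 4225/242.
Area = π·r² = π·4225/242 ≈ 54.848.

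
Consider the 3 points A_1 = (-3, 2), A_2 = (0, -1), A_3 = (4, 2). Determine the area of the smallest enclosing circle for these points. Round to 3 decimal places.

Side lengths²: A_1A_2² = 18, A_1A_3² = 49, A_2A_3² = 25.
Since A_1A_3² = 49 ≥ 25 + 18 = 43, the angle opposite A_1A_3 is not acute, so the smallest enclosing circle has A_1A_3 as diameter.
Centre = midpoint of A_1A_3 = (0.5, 2), r² = 49/4 = 12.25.
Area = π·r² = π·12.25 ≈ 38.485.

38.485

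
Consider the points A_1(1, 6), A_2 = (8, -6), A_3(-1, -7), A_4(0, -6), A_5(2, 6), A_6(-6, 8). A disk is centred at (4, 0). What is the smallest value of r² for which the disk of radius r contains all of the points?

164

The required radius is the distance from (4, 0) to the farthest point.
Squared distances: 45, 52, 74, 52, 40, 164.
Maximum is 164, attained at A_6.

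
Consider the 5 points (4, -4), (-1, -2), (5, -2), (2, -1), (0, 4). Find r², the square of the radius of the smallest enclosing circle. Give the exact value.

The farthest pair is (4, -4)–(0, 4) with squared distance 80. The circle on this segment as diameter has centre (2, 0) and r² = 80/4 = 20.
Check (-1, -2): distance² to centre = 13 ≤ 20, so it lies inside.
All remaining points lie in this disk, and no smaller disk contains both endpoints, so this is the minimum enclosing circle.

20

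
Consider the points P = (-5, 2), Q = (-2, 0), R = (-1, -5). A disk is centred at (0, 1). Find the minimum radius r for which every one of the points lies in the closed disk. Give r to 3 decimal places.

6.083

The required radius is the distance from (0, 1) to the farthest point.
Squared distances: 26, 5, 37.
Maximum is 37, attained at R.
r = √37 ≈ 6.083.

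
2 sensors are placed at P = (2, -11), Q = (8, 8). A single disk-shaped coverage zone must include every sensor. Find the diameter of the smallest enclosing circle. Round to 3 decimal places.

19.925

The smallest circle enclosing two points has them as diameter endpoints.
Centre = midpoint = (5, -1.5); r² = |PQ|²/4 = 397/4 = 99.25.
Diameter = 2r = 2√(99.25) ≈ 19.925.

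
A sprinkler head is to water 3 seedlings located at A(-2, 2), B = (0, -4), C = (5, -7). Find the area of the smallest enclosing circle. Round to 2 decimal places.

Side lengths²: AB² = 40, AC² = 130, BC² = 34.
Since AC² = 130 ≥ 40 + 34 = 74, the angle opposite AC is not acute, so the smallest enclosing circle has AC as diameter.
Centre = midpoint of AC = (1.5, -2.5), r² = 130/4 = 32.5.
Area = π·r² = π·32.5 ≈ 102.10.

102.10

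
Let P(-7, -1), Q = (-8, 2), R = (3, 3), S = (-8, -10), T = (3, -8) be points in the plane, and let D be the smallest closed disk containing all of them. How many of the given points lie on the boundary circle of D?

2

A smallest enclosing disk is always determined by at most three of the input points on its boundary.
The farthest pair is R–S with squared distance 290. The circle on this segment as diameter has centre (-2.5, -3.5) and r² = 290/4 = 72.5.
Check P: distance² to centre = 26.5 ≤ 72.5, so it lies inside.
All remaining points lie in this disk, and no smaller disk contains both endpoints, so this is the minimum enclosing circle.
The points at distance exactly r from the centre are R, S — 2 points.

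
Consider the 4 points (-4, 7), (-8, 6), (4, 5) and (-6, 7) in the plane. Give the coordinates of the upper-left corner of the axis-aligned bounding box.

(-8, 7)

x-range [-8, 4], y-range [5, 7].
The upper-left corner is (-8, 7).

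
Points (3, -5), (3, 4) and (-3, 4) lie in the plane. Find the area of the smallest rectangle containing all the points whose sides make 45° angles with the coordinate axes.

In coordinates u = x + y, v = x − y the rectangle is axis-aligned; the map (x,y)→(u,v) scales areas by 2.
u-values: -2, 7, 1; range = 7 − (-2) = 9.
v-values: 8, -1, -7; range = 8 − (-7) = 15.
Area = (9 × 15) / 2 = 67.5.

67.5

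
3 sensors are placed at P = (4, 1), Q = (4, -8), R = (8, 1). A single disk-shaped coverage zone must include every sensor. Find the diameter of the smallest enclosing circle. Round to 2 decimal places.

Side lengths²: PQ² = 81, PR² = 16, QR² = 97.
Since QR² = 97 ≥ 81 + 16 = 97, the angle opposite QR is not acute, so the smallest enclosing circle has QR as diameter.
Centre = midpoint of QR = (6, -3.5), r² = 97/4 = 24.25.
Diameter = 2r = 2√(24.25) ≈ 9.85.

9.85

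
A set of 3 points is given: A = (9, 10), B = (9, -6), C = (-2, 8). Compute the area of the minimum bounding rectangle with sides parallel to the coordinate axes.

x ranges over [-2, 9], width 11.
y ranges over [-6, 10], height 16.
Area = 11 × 16 = 176.

176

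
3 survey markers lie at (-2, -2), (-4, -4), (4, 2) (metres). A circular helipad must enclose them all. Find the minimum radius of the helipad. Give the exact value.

5

Call the three points A, B, C in the order given.
Side lengths²: AB² = 8, AC² = 52, BC² = 100.
Since BC² = 100 ≥ 52 + 8 = 60, the angle opposite BC is not acute, so the smallest enclosing circle has BC as diameter.
Centre = midpoint of BC = (0, -1), r² = 100/4 = 25.
r = √25 = 5.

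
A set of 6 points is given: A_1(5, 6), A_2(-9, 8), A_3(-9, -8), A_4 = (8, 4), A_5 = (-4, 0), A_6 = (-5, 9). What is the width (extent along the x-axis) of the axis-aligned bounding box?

17

max x = 8, min x = -9, so width = 17.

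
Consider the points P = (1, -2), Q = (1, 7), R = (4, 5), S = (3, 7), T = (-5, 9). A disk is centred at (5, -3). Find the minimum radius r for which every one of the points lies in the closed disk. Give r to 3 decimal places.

15.620

The required radius is the distance from (5, -3) to the farthest point.
Squared distances: 17, 116, 65, 104, 244.
Maximum is 244, attained at T.
r = √244 ≈ 15.620.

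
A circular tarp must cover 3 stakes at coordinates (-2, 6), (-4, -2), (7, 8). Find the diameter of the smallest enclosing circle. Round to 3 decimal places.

14.866

Call the three points A, B, C in the order given.
Side lengths²: AB² = 68, AC² = 85, BC² = 221.
Since BC² = 221 ≥ 85 + 68 = 153, the angle opposite BC is not acute, so the smallest enclosing circle has BC as diameter.
Centre = midpoint of BC = (1.5, 3), r² = 221/4 = 55.25.
Diameter = 2r = 2√(55.25) ≈ 14.866.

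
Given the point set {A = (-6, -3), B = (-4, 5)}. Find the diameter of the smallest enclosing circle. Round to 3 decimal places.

The smallest circle enclosing two points has them as diameter endpoints.
Centre = midpoint = (-5, 1); r² = |AB|²/4 = 68/4 = 17.
Diameter = 2r = 2√17 ≈ 8.246.

8.246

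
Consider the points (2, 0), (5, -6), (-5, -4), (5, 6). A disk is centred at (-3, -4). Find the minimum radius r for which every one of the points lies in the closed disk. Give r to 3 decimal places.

The required radius is the distance from (-3, -4) to the farthest point.
Squared distances: 41, 68, 4, 164.
Maximum is 164, attained at (5, 6).
r = √164 ≈ 12.806.

12.806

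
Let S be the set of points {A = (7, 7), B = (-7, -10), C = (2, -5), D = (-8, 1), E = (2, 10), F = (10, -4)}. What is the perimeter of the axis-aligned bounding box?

76

Width = max x − min x = 10 − (-8) = 18.
Height = max y − min y = 10 − (-10) = 20.
Perimeter = 2(18 + 20) = 76.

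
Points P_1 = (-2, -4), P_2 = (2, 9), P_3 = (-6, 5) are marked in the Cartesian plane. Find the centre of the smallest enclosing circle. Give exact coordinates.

(0, 2.5)

Side lengths²: P_1P_2² = 185, P_1P_3² = 97, P_2P_3² = 80.
Since P_1P_2² = 185 ≥ 97 + 80 = 177, the angle opposite P_1P_2 is not acute, so the smallest enclosing circle has P_1P_2 as diameter.
Centre = midpoint of P_1P_2 = (0, 2.5), r² = 185/4 = 46.25.
Centre = (0, 2.5).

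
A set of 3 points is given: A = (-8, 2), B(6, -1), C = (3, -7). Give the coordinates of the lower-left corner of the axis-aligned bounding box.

(-8, -7)

x-range [-8, 6], y-range [-7, 2].
The lower-left corner is (-8, -7).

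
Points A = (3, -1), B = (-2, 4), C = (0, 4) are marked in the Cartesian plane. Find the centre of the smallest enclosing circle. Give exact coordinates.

(0.5, 1.5)

Side lengths²: AB² = 50, AC² = 34, BC² = 4.
Since AB² = 50 ≥ 34 + 4 = 38, the angle opposite AB is not acute, so the smallest enclosing circle has AB as diameter.
Centre = midpoint of AB = (0.5, 1.5), r² = 50/4 = 12.5.
Centre = (0.5, 1.5).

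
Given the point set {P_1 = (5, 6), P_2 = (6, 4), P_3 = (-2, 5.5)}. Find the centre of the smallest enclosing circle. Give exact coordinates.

Side lengths²: P_1P_2² = 5, P_1P_3² = 49.25, P_2P_3² = 66.25.
Since P_2P_3² = 66.25 ≥ 49.25 + 5 = 54.25, the angle opposite P_2P_3 is not acute, so the smallest enclosing circle has P_2P_3 as diameter.
Centre = midpoint of P_2P_3 = (2, 4.75), r² = 66.25/4 = 16.5625.
Centre = (2, 4.75).

(2, 4.75)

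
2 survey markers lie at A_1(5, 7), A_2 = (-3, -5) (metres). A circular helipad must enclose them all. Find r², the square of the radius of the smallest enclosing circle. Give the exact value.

52

The smallest circle enclosing two points has them as diameter endpoints.
Centre = midpoint = (1, 1); r² = |A_1A_2|²/4 = 208/4 = 52.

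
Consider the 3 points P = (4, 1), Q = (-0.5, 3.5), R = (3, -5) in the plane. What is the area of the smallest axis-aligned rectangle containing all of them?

x ranges over [-0.5, 4], width 4.5.
y ranges over [-5, 3.5], height 8.5.
Area = 4.5 × 8.5 = 38.25.

38.25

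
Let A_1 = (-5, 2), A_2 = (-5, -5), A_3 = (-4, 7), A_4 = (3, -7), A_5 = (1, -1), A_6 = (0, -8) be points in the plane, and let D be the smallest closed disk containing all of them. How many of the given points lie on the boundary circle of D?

3

By Welzl's lemma the MEC is supported by two points (diametrically opposite) or three points (on a circumcircle).
The minimum enclosing circle is determined by three boundary points: A_3, A_4, A_6.
Their circumcentre is (-13/14, -3/14) with r² = 6025/98.
The farthest remaining point A_2 is at distance² 3869/98 ≤ 6025/98.
The points at distance exactly r from the centre are A_3, A_4, A_6 — 3 points.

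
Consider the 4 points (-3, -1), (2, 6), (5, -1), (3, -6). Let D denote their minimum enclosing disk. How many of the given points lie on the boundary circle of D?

2

The minimum enclosing circle of a finite set is fixed by two of the points (as a diameter) or three (as a circumcircle).
The farthest pair is (2, 6)–(3, -6) with squared distance 145. The circle on this segment as diameter has centre (2.5, 0) and r² = 145/4 = 36.25.
Check (-3, -1): distance² to centre = 31.25 ≤ 36.25, so it lies inside.
All remaining points lie in this disk, and no smaller disk contains both endpoints, so this is the minimum enclosing circle.
The points at distance exactly r from the centre are (2, 6), (3, -6) — 2 points.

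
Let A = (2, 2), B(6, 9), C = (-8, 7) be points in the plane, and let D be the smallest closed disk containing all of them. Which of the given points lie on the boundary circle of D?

Side lengths²: AB² = 65, AC² = 125, BC² = 200.
Since BC² = 200 ≥ 125 + 65 = 190, the angle opposite BC is not acute, so the smallest enclosing circle has BC as diameter.
Centre = midpoint of BC = (-1, 8), r² = 200/4 = 50.
The points at distance exactly r from the centre are B, C — 2 points.

B, C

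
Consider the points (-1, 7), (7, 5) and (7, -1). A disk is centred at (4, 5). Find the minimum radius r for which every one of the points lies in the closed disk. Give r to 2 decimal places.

6.71

The required radius is the distance from (4, 5) to the farthest point.
Squared distances: 29, 9, 45.
Maximum is 45, attained at (7, -1).
r = √45 ≈ 6.71.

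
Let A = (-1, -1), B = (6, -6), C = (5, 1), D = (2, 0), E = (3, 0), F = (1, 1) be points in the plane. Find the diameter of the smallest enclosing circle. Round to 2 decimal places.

8.74

The minimum enclosing circle of a finite set is fixed by two of the points (as a diameter) or three (as a circumcircle).
The minimum enclosing circle is determined by three boundary points: A, B, C.
Their circumcentre is (65/22, -63/22) with r² = 4625/242.
The farthest remaining point F is at distance² 4537/242 ≤ 4625/242.
Diameter = 2r = 2√(4625/242) ≈ 8.74.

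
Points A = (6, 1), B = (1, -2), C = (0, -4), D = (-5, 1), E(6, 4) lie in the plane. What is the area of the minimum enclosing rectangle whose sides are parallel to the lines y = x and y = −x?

77

In coordinates u = x + y, v = x − y the rectangle is axis-aligned; the map (x,y)→(u,v) scales areas by 2.
u-values: 7, -1, -4, -4, 10; range = 10 − (-4) = 14.
v-values: 5, 3, 4, -6, 2; range = 5 − (-6) = 11.
Area = (14 × 11) / 2 = 77.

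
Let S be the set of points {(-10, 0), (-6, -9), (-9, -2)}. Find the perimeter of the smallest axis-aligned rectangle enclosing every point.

Width = max x − min x = -6 − (-10) = 4.
Height = max y − min y = 0 − (-9) = 9.
Perimeter = 2(4 + 9) = 26.

26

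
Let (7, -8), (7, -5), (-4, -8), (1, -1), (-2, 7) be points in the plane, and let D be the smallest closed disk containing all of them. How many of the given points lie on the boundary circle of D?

3

The minimum enclosing circle of a finite set is fixed by two of the points (as a diameter) or three (as a circumcircle).
The minimum enclosing circle is determined by three boundary points: (7, -8), (-4, -8), (-2, 7).
Their circumcentre is (1.5, -1.1) with r² = 77.86.
The farthest remaining point (7, -5) is at distance² 45.46 ≤ 77.86.
The points at distance exactly r from the centre are (7, -8), (-4, -8), (-2, 7) — 3 points.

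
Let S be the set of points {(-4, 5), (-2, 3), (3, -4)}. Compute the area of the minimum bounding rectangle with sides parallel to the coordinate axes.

x ranges over [-4, 3], width 7.
y ranges over [-4, 5], height 9.
Area = 7 × 9 = 63.

63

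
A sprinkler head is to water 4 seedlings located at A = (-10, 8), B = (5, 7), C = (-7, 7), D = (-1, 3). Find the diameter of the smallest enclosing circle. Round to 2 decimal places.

15.03

The minimum enclosing circle of a finite set is fixed by two of the points (as a diameter) or three (as a circumcircle).
The farthest pair is A–B with squared distance 226. The circle on this segment as diameter has centre (-2.5, 7.5) and r² = 226/4 = 56.5.
Check C: distance² to centre = 20.5 ≤ 56.5, so it lies inside.
All remaining points lie in this disk, and no smaller disk contains both endpoints, so this is the minimum enclosing circle.
Diameter = 2r = 2√(56.5) ≈ 15.03.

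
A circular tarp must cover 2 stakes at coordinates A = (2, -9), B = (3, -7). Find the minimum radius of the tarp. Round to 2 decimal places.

The smallest circle enclosing two points has them as diameter endpoints.
Centre = midpoint = (2.5, -8); r² = |AB|²/4 = 5/4 = 1.25.
r = √(1.25) ≈ 1.12.

1.12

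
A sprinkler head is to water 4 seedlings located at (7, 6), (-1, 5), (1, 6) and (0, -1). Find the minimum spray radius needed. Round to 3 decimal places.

A smallest enclosing disk is always determined by at most three of the input points on its boundary.
The minimum enclosing circle is determined by three boundary points: (7, 6), (-1, 5), (0, -1).
Their circumcentre is (47/14, 37/14) with r² = 2405/98.
The farthest remaining point (1, 6) is at distance² 1649/98 ≤ 2405/98.
r = √(2405/98) ≈ 4.954.

4.954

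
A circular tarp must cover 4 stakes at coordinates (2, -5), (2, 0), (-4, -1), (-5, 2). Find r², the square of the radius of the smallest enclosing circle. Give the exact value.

24.5

The farthest pair is (2, -5)–(-5, 2) with squared distance 98. The circle on this segment as diameter has centre (-1.5, -1.5) and r² = 98/4 = 24.5.
Check (2, 0): distance² to centre = 14.5 ≤ 24.5, so it lies inside.
All remaining points lie in this disk, and no smaller disk contains both endpoints, so this is the minimum enclosing circle.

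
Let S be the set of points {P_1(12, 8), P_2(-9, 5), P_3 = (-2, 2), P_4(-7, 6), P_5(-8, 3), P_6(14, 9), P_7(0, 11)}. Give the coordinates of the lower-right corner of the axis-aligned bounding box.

x-range [-9, 14], y-range [2, 11].
The lower-right corner is (14, 2).

(14, 2)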